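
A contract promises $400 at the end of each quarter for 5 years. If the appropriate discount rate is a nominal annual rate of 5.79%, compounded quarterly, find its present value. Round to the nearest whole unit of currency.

i = 0.0579/4 = 0.014475 per quarter; n = 5·4 = 20.
Annuity factor a(20|0.014475) = 17.257822; PV = 400 × 17.257822 = 6,903.1290

$6,903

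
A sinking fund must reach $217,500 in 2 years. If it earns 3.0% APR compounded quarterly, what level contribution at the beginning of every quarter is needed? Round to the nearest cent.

$26,284.69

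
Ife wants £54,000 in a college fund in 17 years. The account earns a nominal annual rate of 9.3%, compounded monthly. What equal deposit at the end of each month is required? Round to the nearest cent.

£109.26

With 12 periods per year: i = 0.00775, n = 204.
FV-annuity factor = 494.230088; PMT = 54000 / 494.230088 = 109.2609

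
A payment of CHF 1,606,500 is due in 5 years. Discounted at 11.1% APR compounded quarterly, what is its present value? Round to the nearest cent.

With 4 periods per year: i = 0.02775, n = 20.
PV = 1,606,500 / (1 + 0.02775)^20 = 1,606,500 / 1.728820 = 929,246.6858

CHF 929,246.69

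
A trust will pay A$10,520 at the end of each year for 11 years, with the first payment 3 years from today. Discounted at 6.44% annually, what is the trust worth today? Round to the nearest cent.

A$71,613.43

PV at t=2 (ordinary 11-year annuity): 10520 × a(11|0.0644) = 10520 × 7.712381 = 81,134.2502
PV₀ = 81,134.2502 / (1+0.0644)^2 = 81,134.2502 / 1.132947 = 71,613.4333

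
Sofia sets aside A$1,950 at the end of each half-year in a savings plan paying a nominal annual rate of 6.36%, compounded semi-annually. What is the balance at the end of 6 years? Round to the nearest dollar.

A$27,959

Periodic rate i = 0.0636/2 = 0.0318; n = 6 × 2 = 12 periods.
FV = 1950 × [(1+0.0318)^12 − 1] / 0.0318 = 1950 × 14.338032 = 27,959.1615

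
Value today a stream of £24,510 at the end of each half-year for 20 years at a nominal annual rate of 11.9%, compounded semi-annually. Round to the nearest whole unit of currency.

£371,121

i = 0.119/2 = 0.0595 per half-year; n = 20·2 = 40.
PV = PMT · [1 − (1+i)^(−n)] / i = 24510 · 15.141606 = 371,120.7707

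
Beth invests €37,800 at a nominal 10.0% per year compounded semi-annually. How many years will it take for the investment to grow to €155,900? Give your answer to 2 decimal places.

14.52 years

Periodic rate i = 0.1/2 = 0.05.
(1+i)^n = 155900/37800 = 4.12434, so n = ln 4.12434 / ln 1.05 = 29.0408 half-years
= 29.0408/2 years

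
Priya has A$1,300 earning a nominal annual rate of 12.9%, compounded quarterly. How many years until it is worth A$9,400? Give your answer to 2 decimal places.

15.58 years

Periodic rate i = 0.129/4 = 0.03225.
n = ln(9400/1300) / ln(1+0.03225) = ln(7.23077) / 0.031741 = 62.3280 quarters
= 62.3280/4 years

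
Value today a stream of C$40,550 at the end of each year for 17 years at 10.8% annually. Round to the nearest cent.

C$309,789.31

PV = 40550 × [1 − (1+0.108)^(−17)] / 0.108 = 40550 × 7.639687 = 309,789.3096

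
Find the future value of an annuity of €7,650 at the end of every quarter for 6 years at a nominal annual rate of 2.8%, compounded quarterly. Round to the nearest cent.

Periodic rate i = 0.028/4 = 0.007; n = 6 × 4 = 24 periods.
FV = PMT · [(1+i)^n − 1] / i = 7650 · 26.034925 = 199,167.1768

€199,167.18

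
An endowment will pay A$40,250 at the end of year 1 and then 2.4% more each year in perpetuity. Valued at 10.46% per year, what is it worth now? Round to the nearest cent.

PV = PMT / (i − g) = 40250 / (0.1046 − 0.024) = 40250 / 0.080600 = 499,379.6526

A$499,379.65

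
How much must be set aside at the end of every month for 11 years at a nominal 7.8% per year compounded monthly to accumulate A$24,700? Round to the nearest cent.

A$118.76

i = 0.078/12 = 0.0065 per month; n = 11·12 = 132.
FV-annuity factor = 207.984620; PMT = 24700 / 207.984620 = 118.7588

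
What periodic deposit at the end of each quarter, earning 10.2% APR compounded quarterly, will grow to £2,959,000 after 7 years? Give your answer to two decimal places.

£73,690.02

Periodic rate i = 0.102/4 = 0.0255; n = 7 × 4 = 28 periods.
PMT = 2.959e+06 / ( [(1+0.0255)^28 − 1] / 0.0255 ) = 2.959e+06 / 40.154689 = 73,690.0249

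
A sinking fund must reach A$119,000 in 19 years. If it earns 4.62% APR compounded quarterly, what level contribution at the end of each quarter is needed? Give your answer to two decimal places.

Periodic rate i = 0.0462/4 = 0.01155; n = 19 × 4 = 76 periods.
PMT = 119000 / ( [(1+0.01155)^76 − 1] / 0.01155 ) = 119000 / 120.651977 = 986.3079

A$986.31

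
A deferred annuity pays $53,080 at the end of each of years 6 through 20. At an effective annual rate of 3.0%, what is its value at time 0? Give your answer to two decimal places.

Value one period before first payment (t=5): 53080 × [1 − (1+0.03)^(−15)] / 0.03 = 53080 × 11.937935 = 633,665.5944
Discount back 5 years: 633,665.5944 × (1+0.03)^(−5) = 633,665.5944 × 0.862609 = 546,605.5081

$546,605.51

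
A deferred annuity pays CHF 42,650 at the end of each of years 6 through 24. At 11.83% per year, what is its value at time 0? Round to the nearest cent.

PV at t=5 (ordinary 19-year annuity): 42650 × a(19|0.1183) = 42650 × 7.442886 = 317,439.0893
PV₀ = 317,439.0893 / (1+0.1183)^5 = 317,439.0893 / 1.749007 = 181,496.7196

CHF 181,496.72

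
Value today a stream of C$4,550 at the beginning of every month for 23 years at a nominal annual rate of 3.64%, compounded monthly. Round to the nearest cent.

i = 0.0364/12 = 0.00303333 per month; n = 23·12 = 276.
PV = PMT · [1 − (1+i)^(−n)] / i × (1+i) = 4550 · 187.334679 = 852,372.7893
Payments are at the start of each period, so multiply by (1+i).

C$852,372.79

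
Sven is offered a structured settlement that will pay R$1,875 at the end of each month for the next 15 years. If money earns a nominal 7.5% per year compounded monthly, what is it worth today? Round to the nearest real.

R$202,263

i = 0.075/12 = 0.00625 per month; n = 15·12 = 180.
Annuity factor a(180|0.00625) = 107.873427; PV = 1875 × 107.873427 = 202,262.6753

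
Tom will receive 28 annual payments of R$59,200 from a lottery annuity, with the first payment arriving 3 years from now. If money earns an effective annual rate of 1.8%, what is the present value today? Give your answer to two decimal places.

R$1,247,789.91

PV at t=2 (ordinary 28-year annuity): 59200 × a(28|0.018) = 59200 × 21.843152 = 1,293,114.6267
PV₀ = 1,293,114.6267 / (1+0.018)^2 = 1,293,114.6267 / 1.036324 = 1,247,789.9061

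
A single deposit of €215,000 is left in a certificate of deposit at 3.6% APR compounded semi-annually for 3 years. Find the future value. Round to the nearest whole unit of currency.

Periodic rate i = 0.036/2 = 0.018; n = 3 × 2 = 6 periods.
215,000 × (1+0.018)^6 = 215,000 × 1.112978 = 239,290.3186

€239,290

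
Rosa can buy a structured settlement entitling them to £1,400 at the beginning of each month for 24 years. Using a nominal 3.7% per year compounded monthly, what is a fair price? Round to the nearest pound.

i = 0.037/12 = 0.00308333 per month; n = 24·12 = 288.
Annuity factor a(288|0.00308333) × (1+i) = 191.277550; PV = 1400 × 191.277550 = 267,788.5706
(annuity-due: payments at period start, so ×(1+i).)

£267,789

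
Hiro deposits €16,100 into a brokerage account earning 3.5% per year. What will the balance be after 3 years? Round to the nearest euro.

FV = PV·(1+i)^n = 16,100 × 1.108718 = 17,850.3578

€17,850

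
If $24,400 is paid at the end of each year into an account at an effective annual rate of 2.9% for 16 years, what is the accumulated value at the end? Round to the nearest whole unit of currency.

$487,966

Accumulation factor s(16|0.029) = 19.998609; FV = 24400 × 19.998609 = 487,966.0515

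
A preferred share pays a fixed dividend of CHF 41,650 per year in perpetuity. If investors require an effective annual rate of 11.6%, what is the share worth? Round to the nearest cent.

CHF 359,051.72

PV = PMT / i = 41650 / 0.116 = 359,051.7241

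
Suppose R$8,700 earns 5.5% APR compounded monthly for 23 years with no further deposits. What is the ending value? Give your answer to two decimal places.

R$30,735.95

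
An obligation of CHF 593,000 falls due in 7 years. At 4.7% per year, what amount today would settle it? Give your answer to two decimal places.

Discount factor = (1+0.047)^(−7) = 0.725059; PV = 593,000 × 0.725059 = 429,959.8687

CHF 429,959.87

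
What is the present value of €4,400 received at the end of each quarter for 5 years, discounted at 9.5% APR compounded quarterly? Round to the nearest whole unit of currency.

€69,409

With 4 periods per year: i = 0.02375, n = 20.
PV = 4400 × [1 − (1+0.02375)^(−20)] / 0.02375 = 4400 × 15.774825 = 69,409.2288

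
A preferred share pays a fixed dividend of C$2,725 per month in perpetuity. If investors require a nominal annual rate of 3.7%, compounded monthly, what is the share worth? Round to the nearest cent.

C$883,783.78

Periodic rate i = 0.037/12 = 0.00308333.
PV = PMT / i = 2725 / 0.00308333 = 883,783.7838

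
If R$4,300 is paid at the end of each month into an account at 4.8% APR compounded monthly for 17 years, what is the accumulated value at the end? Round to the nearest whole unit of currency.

R$1,352,090

Periodic rate i = 0.048/12 = 0.004; n = 17 × 12 = 204 periods.
FV = 4300 × [(1+0.004)^204 − 1] / 0.004 = 4300 × 314.439530 = 1,352,089.9798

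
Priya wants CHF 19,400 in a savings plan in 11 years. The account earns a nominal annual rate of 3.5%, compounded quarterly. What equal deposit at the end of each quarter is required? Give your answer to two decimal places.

CHF 363.37

With 4 periods per year: i = 0.00875, n = 44.
FV-annuity factor = 53.389182; PMT = 19400 / 53.389182 = 363.3695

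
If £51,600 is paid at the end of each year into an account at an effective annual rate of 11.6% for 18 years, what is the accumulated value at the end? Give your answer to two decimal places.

FV = PMT · [(1+i)^n − 1] / i = 51600 · 53.537379 = 2,762,528.7696

£2,762,528.77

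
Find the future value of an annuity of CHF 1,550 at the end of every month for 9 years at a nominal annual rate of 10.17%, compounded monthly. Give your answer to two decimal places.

CHF 272,125.22

Periodic rate i = 0.1017/12 = 0.008475; n = 9 × 12 = 108 periods.
Accumulation factor s(108|0.008475) = 175.564658; FV = 1550 × 175.564658 = 272,125.2198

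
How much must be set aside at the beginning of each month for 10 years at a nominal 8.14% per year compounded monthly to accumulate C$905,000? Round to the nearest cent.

C$4,875.22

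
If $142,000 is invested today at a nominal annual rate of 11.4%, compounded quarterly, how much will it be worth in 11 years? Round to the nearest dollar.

$488,965

i = 0.114/4 = 0.0285 per quarter; n = 11·4 = 44.
FV = 142,000 × (1 + 0.0285)^44 = 488,964.5454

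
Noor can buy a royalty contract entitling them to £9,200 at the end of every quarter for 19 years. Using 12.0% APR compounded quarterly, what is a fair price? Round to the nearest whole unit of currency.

£274,230

Periodic rate i = 0.12/4 = 0.03; n = 19 × 4 = 76 periods.
PV = PMT · [1 − (1+i)^(−n)] / i = 9200 · 29.807598 = 274,229.9046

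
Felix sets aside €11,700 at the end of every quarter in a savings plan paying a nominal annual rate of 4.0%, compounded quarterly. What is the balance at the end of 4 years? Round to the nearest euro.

i = 0.04/4 = 0.01 per quarter; n = 4·4 = 16.
Accumulation factor s(16|0.01) = 17.257864; FV = 11700 × 17.257864 = 201,917.0146

€201,917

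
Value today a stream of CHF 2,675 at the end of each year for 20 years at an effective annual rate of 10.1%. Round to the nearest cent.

CHF 22,619.20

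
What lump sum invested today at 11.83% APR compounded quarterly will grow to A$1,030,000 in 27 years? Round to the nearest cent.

With 4 periods per year: i = 0.029575, n = 108.
Discount factor = (1+0.029575)^(−108) = 0.042947; PV = 1,030,000 × 0.042947 = 44,235.8587

A$44,235.86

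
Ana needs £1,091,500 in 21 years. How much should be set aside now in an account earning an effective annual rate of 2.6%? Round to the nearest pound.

£636,692

PV = 1,091,500 / (1 + 0.026)^21 = 1,091,500 / 1.714331 = 636,691.6639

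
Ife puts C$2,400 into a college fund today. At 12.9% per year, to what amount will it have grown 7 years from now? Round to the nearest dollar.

C$5,611

FV = 2,400 × (1 + 0.129)^7 = 5,611.3691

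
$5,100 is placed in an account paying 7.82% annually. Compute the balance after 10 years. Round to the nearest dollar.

FV = PV·(1+i)^n = 5,100 × 2.123212 = 10,828.3791

$10,828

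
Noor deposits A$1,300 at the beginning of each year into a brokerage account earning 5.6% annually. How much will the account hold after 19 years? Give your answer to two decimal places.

A$44,515.05

FV = 1300 × [(1+0.056)^19 − 1] / 0.056 × (1+i) = 1300 × 34.242346 = 44,515.0492
(annuity-due: payments at period start, so ×(1+i).)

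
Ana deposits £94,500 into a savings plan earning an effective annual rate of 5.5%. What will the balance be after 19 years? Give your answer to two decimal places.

£261,353.63

FV = PV·(1+i)^n = 94,500 × 2.765647 = 261,353.6330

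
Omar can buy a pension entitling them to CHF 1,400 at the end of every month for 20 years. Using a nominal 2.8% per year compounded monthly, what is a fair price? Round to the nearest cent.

CHF 257,050.92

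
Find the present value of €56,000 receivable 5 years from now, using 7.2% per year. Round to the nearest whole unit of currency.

€39,556

PV = FV·(1+i)^(−n) = 56,000 × 0.706360 = 39,556.1578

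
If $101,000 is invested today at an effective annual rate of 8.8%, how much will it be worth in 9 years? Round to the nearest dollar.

FV = PV·(1+i)^n = 101,000 × 2.136289 = 215,765.2158

$215,765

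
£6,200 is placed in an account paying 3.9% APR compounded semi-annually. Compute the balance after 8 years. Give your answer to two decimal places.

With 2 periods per year: i = 0.0195, n = 16.
6,200 × (1+0.0195)^16 = 6,200 × 1.362058 = 8,444.7612

£8,444.76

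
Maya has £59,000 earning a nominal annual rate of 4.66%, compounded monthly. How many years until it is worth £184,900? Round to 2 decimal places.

24.56 years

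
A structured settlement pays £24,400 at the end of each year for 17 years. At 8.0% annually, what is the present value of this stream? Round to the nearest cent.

PV = 24400 × [1 − (1+0.08)^(−17)] / 0.08 = 24400 × 9.121638 = 222,567.9698

£222,567.97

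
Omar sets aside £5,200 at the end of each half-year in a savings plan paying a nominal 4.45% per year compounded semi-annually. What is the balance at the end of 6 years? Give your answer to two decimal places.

i = 0.0445/2 = 0.02225 per half-year; n = 6·2 = 12.
Accumulation factor s(12|0.02225) = 13.583065; FV = 5200 × 13.583065 = 70,631.9405

£70,631.94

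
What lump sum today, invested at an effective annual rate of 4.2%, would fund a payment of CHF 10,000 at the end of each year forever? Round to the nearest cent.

CHF 238,095.24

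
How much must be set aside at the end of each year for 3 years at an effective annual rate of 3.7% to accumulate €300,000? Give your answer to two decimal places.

FV-annuity factor = 3.112369; PMT = 300000 / 3.112369 = 96,389.5990

€96,389.60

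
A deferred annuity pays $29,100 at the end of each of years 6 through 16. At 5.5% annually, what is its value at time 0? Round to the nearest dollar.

$180,184

Value one period before first payment (t=5): 29100 × [1 − (1+0.055)^(−11)] / 0.055 = 29100 × 8.092536 = 235,492.8072
Discount back 5 years: 235,492.8072 × (1+0.055)^(−5) = 235,492.8072 × 0.765134 = 180,183.6369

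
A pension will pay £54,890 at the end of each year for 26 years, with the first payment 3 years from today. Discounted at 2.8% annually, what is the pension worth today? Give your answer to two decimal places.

£950,272.85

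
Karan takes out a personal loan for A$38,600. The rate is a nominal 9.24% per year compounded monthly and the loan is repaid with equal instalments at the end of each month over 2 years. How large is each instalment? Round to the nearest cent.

Periodic rate i = 0.0924/12 = 0.0077; n = 2 × 12 = 24 periods.
PMT = 38600 / ( [1 − (1+0.0077)^(−24)] / 0.0077 ) = 38600 / 21.836475 = 1,767.6846

A$1,767.68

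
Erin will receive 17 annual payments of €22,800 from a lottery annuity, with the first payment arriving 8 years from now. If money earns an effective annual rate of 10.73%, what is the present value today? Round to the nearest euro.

PV at t=7 (ordinary 17-year annuity): 22800 × a(17|0.1073) = 22800 × 7.671919 = 174,919.7491
Discount back 7 years: 174,919.7491 × (1+0.1073)^(−7) = 174,919.7491 × 0.489940 = 85,700.1824

€85,700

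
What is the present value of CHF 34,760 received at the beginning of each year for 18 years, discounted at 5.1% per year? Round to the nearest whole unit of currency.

CHF 423,736

Annuity factor a(18|0.051) × (1+i) = 12.190333; PV = 34760 × 12.190333 = 423,735.9728
Payments are at the start of each period, so multiply by (1+i).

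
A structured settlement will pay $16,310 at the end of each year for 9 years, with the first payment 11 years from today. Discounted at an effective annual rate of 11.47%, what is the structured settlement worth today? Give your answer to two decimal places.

Value one period before first payment (t=10): 16310 × [1 − (1+0.1147)^(−9)] / 0.1147 = 16310 × 5.437333 = 88,682.8979
Discount back 10 years: 88,682.8979 × (1+0.1147)^(−10) = 88,682.8979 × 0.337614 = 29,940.5563

$29,940.56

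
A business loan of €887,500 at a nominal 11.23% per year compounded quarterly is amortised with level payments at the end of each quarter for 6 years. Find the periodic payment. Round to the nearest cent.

Periodic rate i = 0.1123/4 = 0.028075; n = 6 × 4 = 24 periods.
PMT = 887500 / ( [1 − (1+0.028075)^(−24)] / 0.028075 ) = 887500 / 17.292144 = 51,323.8840

€51,323.88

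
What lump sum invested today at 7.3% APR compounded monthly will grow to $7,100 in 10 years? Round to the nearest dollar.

With 12 periods per year: i = 0.00608333, n = 120.
Discount factor = (1+0.00608333)^(−120) = 0.482976; PV = 7,100 × 0.482976 = 3,429.1288

$3,429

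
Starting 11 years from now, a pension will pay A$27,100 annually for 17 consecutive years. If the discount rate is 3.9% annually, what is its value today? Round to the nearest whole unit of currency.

A$226,634

Value one period before first payment (t=10): 27100 × [1 − (1+0.039)^(−17)] / 0.039 = 27100 × 12.260564 = 332,261.2951
PV₀ = 332,261.2951 / (1+0.039)^10 = 332,261.2951 / 1.466073 = 226,633.5898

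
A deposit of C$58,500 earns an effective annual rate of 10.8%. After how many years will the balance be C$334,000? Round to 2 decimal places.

16.99 years

(1+i)^n = 334000/58500 = 5.70940, so n = ln 5.70940 / ln 1.108 = 16.9869 years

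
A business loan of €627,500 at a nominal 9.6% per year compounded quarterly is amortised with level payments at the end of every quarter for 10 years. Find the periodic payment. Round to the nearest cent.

€24,578.09

Periodic rate i = 0.096/4 = 0.024; n = 10 × 4 = 40 periods.
Annuity-PV factor = 25.530867; PMT = 627500 / 25.530867 = 24,578.0921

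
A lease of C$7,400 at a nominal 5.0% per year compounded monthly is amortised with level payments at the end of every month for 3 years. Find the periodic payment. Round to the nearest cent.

With 12 periods per year: i = 0.00416667, n = 36.
PMT = 7400 / ( [1 − (1+0.00416667)^(−36)] / 0.00416667 ) = 7400 / 33.365701 = 221.7846

C$221.78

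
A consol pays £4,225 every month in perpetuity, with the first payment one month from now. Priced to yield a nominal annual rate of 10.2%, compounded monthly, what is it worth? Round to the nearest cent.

£497,058.82

Periodic rate i = 0.102/12 = 0.0085.
PV = C/r = 4225/0.0085 = 497,058.8235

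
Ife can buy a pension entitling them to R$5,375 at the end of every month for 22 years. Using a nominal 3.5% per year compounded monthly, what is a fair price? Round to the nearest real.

R$988,633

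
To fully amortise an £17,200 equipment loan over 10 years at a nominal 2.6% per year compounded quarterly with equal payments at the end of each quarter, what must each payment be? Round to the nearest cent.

i = 0.026/4 = 0.0065 per quarter; n = 10·4 = 40.
Annuity-PV factor = 35.122987; PMT = 17200 / 35.122987 = 489.7078

£489.71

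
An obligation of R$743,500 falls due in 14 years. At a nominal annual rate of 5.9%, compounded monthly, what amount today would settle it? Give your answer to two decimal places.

R$326,161.52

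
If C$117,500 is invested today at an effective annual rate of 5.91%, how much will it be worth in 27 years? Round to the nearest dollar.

C$553,778

FV = 117,500 × (1 + 0.0591)^27 = 553,778.3891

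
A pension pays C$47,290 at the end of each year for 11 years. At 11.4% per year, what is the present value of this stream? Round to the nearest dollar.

Annuity factor a(11|0.114) = 6.096719; PV = 47290 × 6.096719 = 288,313.8309

C$288,314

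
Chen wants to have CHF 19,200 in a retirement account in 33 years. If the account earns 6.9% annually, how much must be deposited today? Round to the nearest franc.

CHF 2,123

PV = 19,200 / (1 + 0.069)^33 = 19,200 / 9.041995 = 2,123.4251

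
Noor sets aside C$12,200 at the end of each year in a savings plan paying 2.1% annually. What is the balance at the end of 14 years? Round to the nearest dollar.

C$196,191

FV = 12200 × [(1+0.021)^14 − 1] / 0.021 = 12200 × 16.081196 = 196,190.5934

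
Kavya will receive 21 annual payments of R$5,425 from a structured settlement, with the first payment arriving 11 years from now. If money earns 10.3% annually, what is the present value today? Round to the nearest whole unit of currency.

R$17,239

Value one period before first payment (t=10): 5425 × [1 − (1+0.103)^(−21)] / 0.103 = 5425 × 8.469722 = 45,948.2396
PV₀ = 45,948.2396 / (1+0.103)^10 = 45,948.2396 / 2.665355 = 17,239.0668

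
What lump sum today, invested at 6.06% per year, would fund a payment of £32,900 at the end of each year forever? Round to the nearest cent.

£542,904.29

PV = PMT / i = 32900 / 0.0606 = 542,904.2904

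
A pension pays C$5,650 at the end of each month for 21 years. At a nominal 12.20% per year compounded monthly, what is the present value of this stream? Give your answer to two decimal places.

Periodic rate i = 0.122/12 = 0.0101667; n = 21 × 12 = 252 periods.
PV = PMT · [1 − (1+i)^(−n)] / i = 5650 · 90.673301 = 512,304.1487

C$512,304.15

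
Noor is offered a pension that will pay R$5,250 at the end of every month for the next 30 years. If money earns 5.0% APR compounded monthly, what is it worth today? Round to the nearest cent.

R$977,978.49

i = 0.05/12 = 0.00416667 per month; n = 30·12 = 360.
PV = PMT · [1 − (1+i)^(−n)] / i = 5250 · 186.281617 = 977,978.4895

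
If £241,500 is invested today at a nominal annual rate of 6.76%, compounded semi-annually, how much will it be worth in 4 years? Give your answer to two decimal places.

£315,071.67

Periodic rate i = 0.0676/2 = 0.0338; n = 4 × 2 = 8 periods.
241,500 × (1+0.0338)^8 = 241,500 × 1.304645 = 315,071.6721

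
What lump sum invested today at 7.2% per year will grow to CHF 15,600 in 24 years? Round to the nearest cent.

PV = FV·(1+i)^(−n) = 15,600 × 0.188506 = 2,940.6934

CHF 2,940.69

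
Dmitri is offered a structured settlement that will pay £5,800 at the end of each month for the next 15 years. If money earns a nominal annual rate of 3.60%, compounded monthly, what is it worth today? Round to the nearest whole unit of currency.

£805,776

Periodic rate i = 0.036/12 = 0.003; n = 15 × 12 = 180 periods.
Annuity factor a(180|0.003) = 138.926824; PV = 5800 × 138.926824 = 805,775.5812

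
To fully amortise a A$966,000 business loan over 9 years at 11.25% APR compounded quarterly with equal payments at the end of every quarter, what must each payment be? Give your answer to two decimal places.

A$43,017.33

Periodic rate i = 0.1125/4 = 0.028125; n = 9 × 4 = 36 periods.
PMT = 966000 / ( [1 − (1+0.028125)^(−36)] / 0.028125 ) = 966000 / 22.456066 = 43,017.3293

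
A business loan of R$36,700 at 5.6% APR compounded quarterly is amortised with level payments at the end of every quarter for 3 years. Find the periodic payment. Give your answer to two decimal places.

Periodic rate i = 0.056/4 = 0.014; n = 3 × 4 = 12 periods.
PMT = 36700 / ( [1 − (1+0.014)^(−12)] / 0.014 ) = 36700 / 10.975760 = 3,343.7321

R$3,343.73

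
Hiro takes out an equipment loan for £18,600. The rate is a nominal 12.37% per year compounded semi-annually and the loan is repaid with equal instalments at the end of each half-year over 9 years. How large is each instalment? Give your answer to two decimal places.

Periodic rate i = 0.1237/2 = 0.06185; n = 9 × 2 = 18 periods.
PMT = 18600 / ( [1 − (1+0.06185)^(−18)] / 0.06185 ) = 18600 / 10.678770 = 1,741.7737

£1,741.77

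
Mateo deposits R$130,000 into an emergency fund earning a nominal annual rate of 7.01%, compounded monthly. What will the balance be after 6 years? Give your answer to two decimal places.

R$197,731.63

i = 0.0701/12 = 0.00584167 per month; n = 6·12 = 72.
FV = PV·(1+i)^n = 130,000 × 1.521013 = 197,731.6308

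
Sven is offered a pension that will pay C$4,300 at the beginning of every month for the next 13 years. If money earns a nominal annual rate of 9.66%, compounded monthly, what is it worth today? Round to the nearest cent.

i = 0.0966/12 = 0.00805 per month; n = 13·12 = 156.
Annuity factor a(156|0.00805) × (1+i) = 89.374139; PV = 4300 × 89.374139 = 384,308.7994
(Beginning-of-period payments → annuity-due factor ×(1+i).)

C$384,308.80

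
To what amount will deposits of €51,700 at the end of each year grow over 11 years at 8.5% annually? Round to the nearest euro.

FV = 51700 × [(1+0.085)^11 − 1] / 0.085 = 51700 × 17.096083 = 883,867.4786

€883,867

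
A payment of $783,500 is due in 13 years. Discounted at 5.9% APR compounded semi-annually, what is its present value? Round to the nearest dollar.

i = 0.059/2 = 0.0295 per half-year; n = 13·2 = 26.
PV = FV·(1+i)^(−n) = 783,500 × 0.469586 = 367,920.4062

$367,920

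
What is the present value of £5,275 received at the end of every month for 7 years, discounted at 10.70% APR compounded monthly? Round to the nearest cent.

Periodic rate i = 0.107/12 = 0.00891667; n = 7 × 12 = 84 periods.
PV = 5275 × [1 − (1+0.00891667)^(−84)] / 0.00891667 = 5275 × 58.944517 = 310,932.3285

£310,932.33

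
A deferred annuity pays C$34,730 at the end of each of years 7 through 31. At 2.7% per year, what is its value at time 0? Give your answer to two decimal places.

C$533,079.06

Value one period before first payment (t=6): 34730 × [1 − (1+0.027)^(−25)] / 0.027 = 34730 × 18.009826 = 625,481.2405
Discount back 6 years: 625,481.2405 × (1+0.027)^(−6) = 625,481.2405 × 0.852270 = 533,079.0649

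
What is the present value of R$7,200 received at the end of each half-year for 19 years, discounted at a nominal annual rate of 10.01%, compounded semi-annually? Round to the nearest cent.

Periodic rate i = 0.1001/2 = 0.05005; n = 19 × 2 = 38 periods.
PV = PMT · [1 − (1+i)^(−n)] / i = 7200 · 16.856698 = 121,368.2283

R$121,368.23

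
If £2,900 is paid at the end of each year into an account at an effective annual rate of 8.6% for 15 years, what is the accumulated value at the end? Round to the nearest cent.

FV = PMT · [(1+i)^n − 1] / i = 2900 · 28.454051 = 82,516.7477

£82,516.75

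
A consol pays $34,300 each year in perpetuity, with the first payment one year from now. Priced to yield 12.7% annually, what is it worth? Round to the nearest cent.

$270,078.74

PV = PMT / i = 34300 / 0.127 = 270,078.7402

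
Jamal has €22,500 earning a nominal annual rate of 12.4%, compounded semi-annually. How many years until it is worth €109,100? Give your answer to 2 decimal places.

13.12 years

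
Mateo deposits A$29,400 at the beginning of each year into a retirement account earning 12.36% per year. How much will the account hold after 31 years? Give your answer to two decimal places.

Accumulation factor s(31|0.1236) × (1+i) = 327.852748; FV = 29400 × 327.852748 = 9,638,870.7943
(Beginning-of-period payments → annuity-due factor ×(1+i).)

A$9,638,870.79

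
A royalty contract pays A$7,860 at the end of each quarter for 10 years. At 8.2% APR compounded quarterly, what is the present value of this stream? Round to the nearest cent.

Periodic rate i = 0.082/4 = 0.0205; n = 10 × 4 = 40 periods.
Annuity factor a(40|0.0205) = 27.117130; PV = 7860 × 27.117130 = 213,140.6402

A$213,140.64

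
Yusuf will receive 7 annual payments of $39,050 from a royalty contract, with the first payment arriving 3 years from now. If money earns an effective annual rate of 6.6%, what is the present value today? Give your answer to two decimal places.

$187,809.67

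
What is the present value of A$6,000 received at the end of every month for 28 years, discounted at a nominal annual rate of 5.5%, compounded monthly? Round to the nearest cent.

A$1,027,457.39

Periodic rate i = 0.055/12 = 0.00458333; n = 28 × 12 = 336 periods.
PV = PMT · [1 − (1+i)^(−n)] / i = 6000 · 171.242899 = 1,027,457.3943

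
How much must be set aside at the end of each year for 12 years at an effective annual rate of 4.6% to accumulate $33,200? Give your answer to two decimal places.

PMT = 33200 / ( [(1+0.046)^12 − 1] / 0.046 ) = 33200 / 15.553445 = 2,134.5753

$2,134.58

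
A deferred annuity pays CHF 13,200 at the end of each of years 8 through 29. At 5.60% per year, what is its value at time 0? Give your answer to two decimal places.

Value one period before first payment (t=7): 13200 × [1 − (1+0.056)^(−22)] / 0.056 = 13200 × 12.471894 = 164,629.0016
Discount back 7 years: 164,629.0016 × (1+0.056)^(−7) = 164,629.0016 × 0.682893 = 112,423.9699

CHF 112,423.97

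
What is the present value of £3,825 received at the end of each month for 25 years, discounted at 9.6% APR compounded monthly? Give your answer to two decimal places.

£434,334.31

Periodic rate i = 0.096/12 = 0.008; n = 25 × 12 = 300 periods.
Annuity factor a(300|0.008) = 113.551453; PV = 3825 × 113.551453 = 434,334.3068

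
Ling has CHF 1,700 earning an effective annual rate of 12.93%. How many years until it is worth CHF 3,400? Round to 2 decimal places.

5.70 years

n = ln(3400/1700) / ln(1+0.1293) = ln(2.00000) / 0.121598 = 5.7003 years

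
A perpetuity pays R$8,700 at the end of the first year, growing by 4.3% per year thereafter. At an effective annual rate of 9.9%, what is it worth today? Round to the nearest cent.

R$155,357.14

PV = PMT / (i − g) = 8700 / (0.099 − 0.043) = 8700 / 0.056000 = 155,357.1429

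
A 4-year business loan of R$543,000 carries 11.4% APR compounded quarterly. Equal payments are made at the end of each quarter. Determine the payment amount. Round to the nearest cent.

i = 0.114/4 = 0.0285 per quarter; n = 4·4 = 16.
Annuity-PV factor = 12.706363; PMT = 543000 / 12.706363 = 42,734.4950

R$42,734.49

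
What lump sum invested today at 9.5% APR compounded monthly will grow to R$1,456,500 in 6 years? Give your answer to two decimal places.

With 12 periods per year: i = 0.00791667, n = 72.
PV = FV·(1+i)^(−n) = 1,456,500 × 0.566796 = 825,538.5726

R$825,538.57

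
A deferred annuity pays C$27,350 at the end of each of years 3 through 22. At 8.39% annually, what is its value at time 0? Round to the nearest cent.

C$222,080.42

Value one period before first payment (t=2): 27350 × [1 − (1+0.0839)^(−20)] / 0.0839 = 27350 × 9.539626 = 260,908.7829
Discount back 2 years: 260,908.7829 × (1+0.0839)^(−2) = 260,908.7829 × 0.851180 = 222,080.4180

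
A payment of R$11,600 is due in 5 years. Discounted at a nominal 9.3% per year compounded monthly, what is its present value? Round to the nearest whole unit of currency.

With 12 periods per year: i = 0.00775, n = 60.
Discount factor = (1+0.00775)^(−60) = 0.629262; PV = 11,600 × 0.629262 = 7,299.4406

R$7,299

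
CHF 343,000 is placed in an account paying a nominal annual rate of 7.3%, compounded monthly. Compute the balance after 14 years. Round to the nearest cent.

i = 0.073/12 = 0.00608333 per month; n = 14·12 = 168.
343,000 × (1+0.00608333)^168 = 343,000 × 2.770157 = 950,163.8217

CHF 950,163.82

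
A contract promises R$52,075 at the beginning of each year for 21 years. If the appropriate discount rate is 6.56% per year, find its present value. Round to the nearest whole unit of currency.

PV = PMT · [1 − (1+i)^(−n)] / i × (1+i) = 52075 · 11.966187 = 623,139.1711
(Beginning-of-period payments → annuity-due factor ×(1+i).)

R$623,139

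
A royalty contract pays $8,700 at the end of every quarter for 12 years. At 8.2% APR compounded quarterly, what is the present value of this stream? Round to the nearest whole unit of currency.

$264,161

Periodic rate i = 0.082/4 = 0.0205; n = 12 × 4 = 48 periods.
PV = 8700 × [1 − (1+0.0205)^(−48)] / 0.0205 = 8700 × 30.363368 = 264,161.3048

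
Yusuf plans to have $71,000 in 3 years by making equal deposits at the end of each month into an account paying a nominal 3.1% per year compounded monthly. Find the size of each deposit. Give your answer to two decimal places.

$1,884.48

Periodic rate i = 0.031/12 = 0.00258333; n = 3 × 12 = 36 periods.
FV-annuity factor = 37.676182; PMT = 71000 / 37.676182 = 1,884.4797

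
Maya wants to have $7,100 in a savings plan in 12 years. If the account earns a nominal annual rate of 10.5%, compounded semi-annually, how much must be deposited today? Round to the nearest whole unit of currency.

Periodic rate i = 0.105/2 = 0.0525; n = 12 × 2 = 24 periods.
PV = 7,100 / (1 + 0.0525)^24 = 7,100 / 3.414527 = 2,079.3512

$2,079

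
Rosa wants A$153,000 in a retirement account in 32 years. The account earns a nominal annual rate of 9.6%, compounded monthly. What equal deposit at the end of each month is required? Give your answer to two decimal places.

A$60.23

With 12 periods per year: i = 0.008, n = 384.
FV-annuity factor = 2540.350593; PMT = 153000 / 2540.350593 = 60.2279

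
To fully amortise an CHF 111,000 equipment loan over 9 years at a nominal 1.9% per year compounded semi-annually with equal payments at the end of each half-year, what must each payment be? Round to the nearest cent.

CHF 6,738.11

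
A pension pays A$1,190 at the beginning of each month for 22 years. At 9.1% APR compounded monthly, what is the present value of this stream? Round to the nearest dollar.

A$136,596

i = 0.091/12 = 0.00758333 per month; n = 22·12 = 264.
Annuity factor a(264|0.00758333) × (1+i) = 114.786260; PV = 1190 × 114.786260 = 136,595.6489
Payments are at the start of each period, so multiply by (1+i).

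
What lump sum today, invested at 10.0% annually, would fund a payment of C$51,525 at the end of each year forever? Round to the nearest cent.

C$515,250.00

PV = C/r = 51525/0.1 = 515,250.0000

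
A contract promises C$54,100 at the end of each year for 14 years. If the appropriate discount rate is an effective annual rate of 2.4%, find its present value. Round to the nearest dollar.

PV = PMT · [1 − (1+i)^(−n)] / i = 54100 · 11.772299 = 636,881.3990

C$636,881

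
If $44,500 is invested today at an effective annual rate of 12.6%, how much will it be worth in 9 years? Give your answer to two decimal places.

FV = PV·(1+i)^n = 44,500 × 2.909682 = 129,480.8452

$129,480.85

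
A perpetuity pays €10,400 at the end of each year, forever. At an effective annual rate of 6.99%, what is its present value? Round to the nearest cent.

PV = PMT / i = 10400 / 0.0699 = 148,783.9771

€148,783.98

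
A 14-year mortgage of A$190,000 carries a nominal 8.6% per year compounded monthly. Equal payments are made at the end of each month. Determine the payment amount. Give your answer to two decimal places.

With 12 periods per year: i = 0.00716667, n = 168.
PMT = 190000 / ( [1 − (1+0.00716667)^(−168)] / 0.00716667 ) = 190000 / 97.495434 = 1,948.8092

A$1,948.81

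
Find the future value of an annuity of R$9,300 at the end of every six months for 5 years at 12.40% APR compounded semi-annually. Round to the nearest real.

R$123,739

With 2 periods per year: i = 0.062, n = 10.
FV = PMT · [(1+i)^n − 1] / i = 9300 · 13.305252 = 123,738.8425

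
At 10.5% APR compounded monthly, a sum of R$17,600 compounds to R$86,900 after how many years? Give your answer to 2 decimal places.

15.27 years

Periodic rate i = 0.105/12 = 0.00875.
(1+i)^n = 86900/17600 = 4.93750, so n = ln 4.93750 / ln 1.00875 = 183.2955 months
= 183.2955/12 years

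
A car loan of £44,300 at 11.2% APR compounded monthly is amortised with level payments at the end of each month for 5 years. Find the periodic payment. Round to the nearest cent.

i = 0.112/12 = 0.00933333 per month; n = 5·12 = 60.
PMT = 44300 / ( [1 − (1+0.00933333)^(−60)] / 0.00933333 ) = 44300 / 45.782729 = 967.6138

£967.61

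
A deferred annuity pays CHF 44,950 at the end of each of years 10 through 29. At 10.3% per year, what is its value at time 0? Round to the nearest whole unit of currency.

CHF 155,176

Value one period before first payment (t=9): 44950 × [1 − (1+0.103)^(−20)] / 0.103 = 44950 × 8.342103 = 374,977.5255
PV₀ = 374,977.5255 / (1+0.103)^9 = 374,977.5255 / 2.416460 = 155,176.3838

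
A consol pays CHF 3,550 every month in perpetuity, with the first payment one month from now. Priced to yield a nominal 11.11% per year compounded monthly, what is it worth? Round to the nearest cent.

CHF 383,438.34

Periodic rate i = 0.1111/12 = 0.00925833.
PV = PMT / i = 3550 / 0.00925833 = 383,438.3438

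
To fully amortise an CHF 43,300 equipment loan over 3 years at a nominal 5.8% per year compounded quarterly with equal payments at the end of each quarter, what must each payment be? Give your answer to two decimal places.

CHF 3,957.39

i = 0.058/4 = 0.0145 per quarter; n = 3·4 = 12.
PMT = 43300 / ( [1 − (1+0.0145)^(−12)] / 0.0145 ) = 43300 / 10.941555 = 3,957.3899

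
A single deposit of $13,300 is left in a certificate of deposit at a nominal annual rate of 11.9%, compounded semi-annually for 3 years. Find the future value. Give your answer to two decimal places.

i = 0.119/2 = 0.0595 per half-year; n = 3·2 = 6.
FV = PV·(1+i)^n = 13,300 × 1.414509 = 18,812.9719

$18,812.97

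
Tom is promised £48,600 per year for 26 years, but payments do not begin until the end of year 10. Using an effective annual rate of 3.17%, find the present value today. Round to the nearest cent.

Value one period before first payment (t=9): 48600 × [1 − (1+0.0317)^(−26)] / 0.0317 = 48600 × 17.532082 = 852,059.2037
Discount back 9 years: 852,059.2037 × (1+0.0317)^(−9) = 852,059.2037 × 0.755125 = 643,411.6157

£643,411.62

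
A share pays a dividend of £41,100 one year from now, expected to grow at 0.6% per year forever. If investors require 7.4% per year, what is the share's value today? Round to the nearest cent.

£604,411.76

PV = PMT / (i − g) = 41100 / (0.074 − 0.006) = 41100 / 0.068000 = 604,411.7647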